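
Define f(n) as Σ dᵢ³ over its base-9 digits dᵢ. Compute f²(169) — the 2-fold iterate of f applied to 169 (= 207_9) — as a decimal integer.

169 = (2,0,7)_9 → 351
351 = (4,3,0)_9 → 91

91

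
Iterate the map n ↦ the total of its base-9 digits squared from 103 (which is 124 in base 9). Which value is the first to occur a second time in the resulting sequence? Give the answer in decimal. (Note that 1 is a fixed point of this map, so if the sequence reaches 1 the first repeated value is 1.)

103 = (1,2,4)_9 → 1² + 2² + 4² = 21
21 = (2,3)_9 → 2² + 3² = 13
13 = (1,4)_9 → 1² + 4² = 17
17 = (1,8)_9 → 1² + 8² = 65
65 = (7,2)_9 → 7² + 2² = 53
53 = (5,8)_9 → 5² + 8² = 89
89 = (1,0,8)_9 → 1² + 0² + 8² = 65  — 65 already appeared earlier.

65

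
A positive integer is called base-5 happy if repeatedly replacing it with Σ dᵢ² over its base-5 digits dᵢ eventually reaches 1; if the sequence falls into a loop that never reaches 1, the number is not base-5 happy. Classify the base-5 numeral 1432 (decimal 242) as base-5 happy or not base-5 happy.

not base-5 happy

242 = (1,4,3,2)_5 → 1² + 4² + 3² + 2² = 30
30 = (1,1,0)_5 → 1² + 1² + 0² = 2
2 = (2)_5 → 2² = 4
4 = (4)_5 → 4² = 16
16 = (3,1)_5 → 3² + 1² = 10
10 = (2,0)_5 → 2² + 0² = 4  — 4 already seen; the sequence cycles without reaching 1.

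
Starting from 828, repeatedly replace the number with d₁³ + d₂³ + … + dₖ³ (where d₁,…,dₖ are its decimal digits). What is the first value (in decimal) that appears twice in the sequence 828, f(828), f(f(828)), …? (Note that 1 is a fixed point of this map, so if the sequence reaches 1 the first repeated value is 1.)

153

828 → 8³ + 2³ + 8³ = 512 + 8 + 512 = 1032
1032 → 1³ + 0³ + 3³ + 2³ = 1 + 0 + 27 + 8 = 36
36 → 3³ + 6³ = 27 + 216 = 243
243 → 2³ + 4³ + 3³ = 8 + 64 + 27 = 99
99 → 9³ + 9³ = 729 + 729 = 1458
1458 → 1³ + 4³ + 5³ + 8³ = 1 + 64 + 125 + 512 = 702
702 → 7³ + 0³ + 2³ = 343 + 0 + 8 = 351
351 → 3³ + 5³ + 1³ = 27 + 125 + 1 = 153
153 → 1³ + 5³ + 3³ = 1 + 125 + 27 = 153  — 153 already appeared earlier.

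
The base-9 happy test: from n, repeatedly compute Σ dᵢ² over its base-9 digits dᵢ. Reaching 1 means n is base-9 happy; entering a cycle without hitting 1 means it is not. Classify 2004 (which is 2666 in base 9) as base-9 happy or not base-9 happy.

not base-9 happy

2004 = (2,6,6,6)_9 → 112
112 = (1,3,4)_9 → 26
26 = (2,8)_9 → 68
68 = (7,5)_9 → 74
74 = (8,2)_9 → 68  — 68 already seen; the sequence cycles without reaching 1.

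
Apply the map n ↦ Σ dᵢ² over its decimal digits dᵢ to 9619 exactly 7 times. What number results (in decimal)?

89

9619 → 199
199 → 163
163 → 46
46 → 52
52 → 29
29 → 85
85 → 89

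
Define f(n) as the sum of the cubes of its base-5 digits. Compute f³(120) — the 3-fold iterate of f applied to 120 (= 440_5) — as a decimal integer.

120 = (4,4,0)_5 → 4³ + 4³ + 0³ = 128
128 = (1,0,0,3)_5 → 1³ + 0³ + 0³ + 3³ = 28
28 = (1,0,3)_5 → 1³ + 0³ + 3³ = 28

28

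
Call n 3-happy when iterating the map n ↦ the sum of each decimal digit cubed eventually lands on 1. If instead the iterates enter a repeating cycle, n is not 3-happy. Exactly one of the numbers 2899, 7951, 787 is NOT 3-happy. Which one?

2899

2899: 2899 → 1978 → 1585 → 763 → 586 → 853 → 664 → 496 → 1009 → 730 → 370 → 370  — repeats 370 (not 3-happy)
7951: 7951 → 1198 → 1243 → 100 → 1  — reaches 1 (3-happy)
787: 787 → 1198 → 1243 → 100 → 1  — reaches 1 (3-happy)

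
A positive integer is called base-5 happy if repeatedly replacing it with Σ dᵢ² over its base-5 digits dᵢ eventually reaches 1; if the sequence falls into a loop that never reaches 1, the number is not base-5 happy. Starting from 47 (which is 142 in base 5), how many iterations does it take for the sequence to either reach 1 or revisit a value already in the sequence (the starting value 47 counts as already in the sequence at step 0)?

4

47 = (1,4,2)_5 → 1² + 4² + 2² = 21
21 = (4,1)_5 → 4² + 1² = 17
17 = (3,2)_5 → 3² + 2² = 13
13 = (2,3)_5 → 2² + 3² = 13  — 13 repeats.
That took 4 steps.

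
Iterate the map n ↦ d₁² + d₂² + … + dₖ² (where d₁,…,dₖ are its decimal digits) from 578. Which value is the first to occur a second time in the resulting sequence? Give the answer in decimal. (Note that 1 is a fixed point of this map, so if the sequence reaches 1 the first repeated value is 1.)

37

578 → 138
138 → 74
74 → 65
65 → 61
61 → 37
37 → 58
58 → 89
89 → 145
145 → 42
42 → 20
20 → 4
4 → 16
16 → 37  — 37 already appeared earlier.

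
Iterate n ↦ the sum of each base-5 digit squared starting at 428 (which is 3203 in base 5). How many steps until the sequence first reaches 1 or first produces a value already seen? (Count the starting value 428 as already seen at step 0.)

6

428 = (3,2,0,3)_5 → 3² + 2² + 0² + 3² = 22
22 = (4,2)_5 → 4² + 2² = 20
20 = (4,0)_5 → 4² + 0² = 16
16 = (3,1)_5 → 3² + 1² = 10
10 = (2,0)_5 → 2² + 0² = 4
4 = (4)_5 → 4² = 16  — 16 repeats.
That took 6 steps.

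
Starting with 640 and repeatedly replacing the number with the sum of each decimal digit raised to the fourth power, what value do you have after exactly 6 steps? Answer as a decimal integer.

13747

640 → 6⁴ + 4⁴ + 0⁴ = 1296 + 256 + 0 = 1552
1552 → 1⁴ + 5⁴ + 5⁴ + 2⁴ = 1 + 625 + 625 + 16 = 1267
1267 → 1⁴ + 2⁴ + 6⁴ + 7⁴ = 1 + 16 + 1296 + 2401 = 3714
3714 → 3⁴ + 7⁴ + 1⁴ + 4⁴ = 81 + 2401 + 1 + 256 = 2739
2739 → 2⁴ + 7⁴ + 3⁴ + 9⁴ = 16 + 2401 + 81 + 6561 = 9059
9059 → 9⁴ + 0⁴ + 5⁴ + 9⁴ = 6561 + 0 + 625 + 6561 = 13747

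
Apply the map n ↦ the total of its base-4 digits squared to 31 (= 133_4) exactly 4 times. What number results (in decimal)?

4

31 = (1,3,3)_4 → 1² + 3² + 3² = 19
19 = (1,0,3)_4 → 1² + 0² + 3² = 10
10 = (2,2)_4 → 2² + 2² = 8
8 = (2,0)_4 → 2² + 0² = 4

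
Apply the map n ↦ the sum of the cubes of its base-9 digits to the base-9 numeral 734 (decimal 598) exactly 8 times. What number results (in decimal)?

598 = (7,3,4)_9 → 7³ + 3³ + 4³ = 343 + 27 + 64 = 434
434 = (5,3,2)_9 → 5³ + 3³ + 2³ = 125 + 27 + 8 = 160
160 = (1,8,7)_9 → 1³ + 8³ + 7³ = 1 + 512 + 343 = 856
856 = (1,1,5,1)_9 → 1³ + 1³ + 5³ + 1³ = 1 + 1 + 125 + 1 = 128
128 = (1,5,2)_9 → 1³ + 5³ + 2³ = 1 + 125 + 8 = 134
134 = (1,5,8)_9 → 1³ + 5³ + 8³ = 1 + 125 + 512 = 638
638 = (7,7,8)_9 → 7³ + 7³ + 8³ = 343 + 343 + 512 = 1198
1198 = (1,5,7,1)_9 → 1³ + 5³ + 7³ + 1³ = 1 + 125 + 343 + 1 = 470

470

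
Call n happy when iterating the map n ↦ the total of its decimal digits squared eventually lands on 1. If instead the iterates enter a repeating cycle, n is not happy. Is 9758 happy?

happy

9758 → 219
219 → 86
86 → 100
100 → 1  — reached 1.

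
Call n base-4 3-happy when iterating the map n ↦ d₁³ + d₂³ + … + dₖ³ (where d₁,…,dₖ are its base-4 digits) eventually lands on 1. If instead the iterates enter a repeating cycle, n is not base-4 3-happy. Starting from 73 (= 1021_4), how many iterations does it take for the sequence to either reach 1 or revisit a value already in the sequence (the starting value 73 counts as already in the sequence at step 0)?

73 = (1,0,2,1)_4 → 1³ + 0³ + 2³ + 1³ = 10
10 = (2,2)_4 → 2³ + 2³ = 16
16 = (1,0,0)_4 → 1³ + 0³ + 0³ = 1  — reached 1.
That took 3 steps.

3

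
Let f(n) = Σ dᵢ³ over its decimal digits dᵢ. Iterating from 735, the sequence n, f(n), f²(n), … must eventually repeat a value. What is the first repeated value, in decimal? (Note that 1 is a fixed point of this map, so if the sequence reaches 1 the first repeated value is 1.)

735 → 495
495 → 918
918 → 1242
1242 → 81
81 → 513
513 → 153
153 → 153  — 153 already appeared earlier.

153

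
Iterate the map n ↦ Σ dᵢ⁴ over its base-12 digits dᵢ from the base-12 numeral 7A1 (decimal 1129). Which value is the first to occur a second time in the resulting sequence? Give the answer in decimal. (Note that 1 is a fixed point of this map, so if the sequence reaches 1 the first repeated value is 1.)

20016

1129 = (7,10,1)_12 → 7⁴ + 10⁴ + 1⁴ = 2401 + 10000 + 1 = 12402
12402 = (7,2,1,6)_12 → 7⁴ + 2⁴ + 1⁴ + 6⁴ = 2401 + 16 + 1 + 1296 = 3714
3714 = (2,1,9,6)_12 → 2⁴ + 1⁴ + 9⁴ + 6⁴ = 16 + 1 + 6561 + 1296 = 7874
7874 = (4,6,8,2)_12 → 4⁴ + 6⁴ + 8⁴ + 2⁴ = 256 + 1296 + 4096 + 16 = 5664
5664 = (3,3,4,0)_12 → 3⁴ + 3⁴ + 4⁴ + 0⁴ = 81 + 81 + 256 + 0 = 418
418 = (2,10,10)_12 → 2⁴ + 10⁴ + 10⁴ = 16 + 10000 + 10000 = 20016
20016 = (11,7,0,0)_12 → 11⁴ + 7⁴ + 0⁴ + 0⁴ = 14641 + 2401 + 0 + 0 = 17042
17042 = (9,10,4,2)_12 → 9⁴ + 10⁴ + 4⁴ + 2⁴ = 6561 + 10000 + 256 + 16 = 16833
16833 = (9,8,10,9)_12 → 9⁴ + 8⁴ + 10⁴ + 9⁴ = 6561 + 4096 + 10000 + 6561 = 27218
27218 = (1,3,9,0,2)_12 → 1⁴ + 3⁴ + 9⁴ + 0⁴ + 2⁴ = 1 + 81 + 6561 + 0 + 16 = 6659
6659 = (3,10,2,11)_12 → 3⁴ + 10⁴ + 2⁴ + 11⁴ = 81 + 10000 + 16 + 14641 = 24738
24738 = (1,2,3,9,6)_12 → 1⁴ + 2⁴ + 3⁴ + 9⁴ + 6⁴ = 1 + 16 + 81 + 6561 + 1296 = 7955
7955 = (4,7,2,11)_12 → 4⁴ + 7⁴ + 2⁴ + 11⁴ = 256 + 2401 + 16 + 14641 = 17314
17314 = (10,0,2,10)_12 → 10⁴ + 0⁴ + 2⁴ + 10⁴ = 10000 + 0 + 16 + 10000 = 20016  — 20016 already appeared earlier.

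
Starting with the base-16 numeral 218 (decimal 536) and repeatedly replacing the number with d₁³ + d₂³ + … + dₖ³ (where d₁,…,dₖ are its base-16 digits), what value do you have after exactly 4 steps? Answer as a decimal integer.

536 = (2,1,8)_16 → 2³ + 1³ + 8³ = 521
521 = (2,0,9)_16 → 2³ + 0³ + 9³ = 737
737 = (2,14,1)_16 → 2³ + 14³ + 1³ = 2753
2753 = (10,12,1)_16 → 10³ + 12³ + 1³ = 2729

2729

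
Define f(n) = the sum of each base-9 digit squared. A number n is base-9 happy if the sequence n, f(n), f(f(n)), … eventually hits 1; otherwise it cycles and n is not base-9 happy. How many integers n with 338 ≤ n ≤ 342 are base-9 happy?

338: 338 → 42 → 52 → 74 → 68 → 74  (repeats 74)
339: 339 → 53 → 89 → 65 → 53  (repeats 53)
340: 340 → 66 → 58 → 52 → 74 → 68 → 74  (repeats 74)
341: 341 → 81 → 1  (reaches 1)
342: 342 → 20 → 8 → 64 → 50 → 50  (repeats 50)
base-9 happy: 341

1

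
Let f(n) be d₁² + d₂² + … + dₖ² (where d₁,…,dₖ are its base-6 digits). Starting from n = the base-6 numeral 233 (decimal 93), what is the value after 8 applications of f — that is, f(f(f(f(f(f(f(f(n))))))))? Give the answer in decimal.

13

93 = (2,3,3)_6 → 2² + 3² + 3² = 22
22 = (3,4)_6 → 3² + 4² = 25
25 = (4,1)_6 → 4² + 1² = 17
17 = (2,5)_6 → 2² + 5² = 29
29 = (4,5)_6 → 4² + 5² = 41
41 = (1,0,5)_6 → 1² + 0² + 5² = 26
26 = (4,2)_6 → 4² + 2² = 20
20 = (3,2)_6 → 3² + 2² = 13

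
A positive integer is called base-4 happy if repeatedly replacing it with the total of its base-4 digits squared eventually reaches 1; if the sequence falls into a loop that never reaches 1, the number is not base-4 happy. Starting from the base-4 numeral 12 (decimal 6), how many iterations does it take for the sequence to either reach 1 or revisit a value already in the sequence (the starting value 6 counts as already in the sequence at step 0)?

4

6 = (1,2)_4 → 1² + 2² = 5
5 = (1,1)_4 → 1² + 1² = 2
2 = (2)_4 → 2² = 4
4 = (1,0)_4 → 1² + 0² = 1  — reached 1.
That took 4 steps.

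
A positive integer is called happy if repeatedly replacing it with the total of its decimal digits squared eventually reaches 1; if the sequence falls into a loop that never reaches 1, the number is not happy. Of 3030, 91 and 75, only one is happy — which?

3030: 3030 → 18 → 65 → 61 → 37 → 58 → 89 → 145 → 42 → 20 → 4 → 16 → 37  — repeats 37 (not happy)
91: 91 → 82 → 68 → 100 → 1  — reaches 1 (happy)
75: 75 → 74 → 65 → 61 → 37 → 58 → 89 → 145 → 42 → 20 → 4 → 16 → 37  — repeats 37 (not happy)

91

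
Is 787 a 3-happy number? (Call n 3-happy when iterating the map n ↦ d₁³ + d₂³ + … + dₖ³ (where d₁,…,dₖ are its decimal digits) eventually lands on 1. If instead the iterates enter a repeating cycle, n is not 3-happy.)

787 → 7³ + 8³ + 7³ = 1198
1198 → 1³ + 1³ + 9³ + 8³ = 1243
1243 → 1³ + 2³ + 4³ + 3³ = 100
100 → 1³ + 0³ + 0³ = 1  — reached 1.

3-happy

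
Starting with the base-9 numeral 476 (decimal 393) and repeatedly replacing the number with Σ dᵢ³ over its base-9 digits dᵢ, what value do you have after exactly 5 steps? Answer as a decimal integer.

393 = (4,7,6)_9 → 4³ + 7³ + 6³ = 623
623 = (7,6,2)_9 → 7³ + 6³ + 2³ = 567
567 = (7,0,0)_9 → 7³ + 0³ + 0³ = 343
343 = (4,2,1)_9 → 4³ + 2³ + 1³ = 73
73 = (8,1)_9 → 8³ + 1³ = 513

513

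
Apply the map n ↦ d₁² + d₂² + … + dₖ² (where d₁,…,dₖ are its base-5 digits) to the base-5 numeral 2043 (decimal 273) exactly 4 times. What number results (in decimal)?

13

273 = (2,0,4,3)_5 → 2² + 0² + 4² + 3² = 29
29 = (1,0,4)_5 → 1² + 0² + 4² = 17
17 = (3,2)_5 → 3² + 2² = 13
13 = (2,3)_5 → 2² + 3² = 13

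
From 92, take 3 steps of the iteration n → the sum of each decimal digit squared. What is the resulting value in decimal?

145

92 → 9² + 2² = 85
85 → 8² + 5² = 89
89 → 8² + 9² = 145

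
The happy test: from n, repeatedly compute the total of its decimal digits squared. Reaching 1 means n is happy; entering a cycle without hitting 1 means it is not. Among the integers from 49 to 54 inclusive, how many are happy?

49: 49 → 97 → 130 → 10 → 1  — happy
50: 50 → 25 → 29 → 85 → 89 → 145 → 42 → 20 → 4 → 16 → 37 → 58 → 89  — not happy
51: 51 → 26 → 40 → 16 → 37 → 58 → 89 → 145 → 42 → 20 → 4 → 16  — not happy
52: 52 → 29 → 85 → 89 → 145 → 42 → 20 → 4 → 16 → 37 → 58 → 89  — not happy
53: 53 → 34 → 25 → 29 → 85 → 89 → 145 → 42 → 20 → 4 → 16 → 37 → 58 → 89  — not happy
54: 54 → 41 → 17 → 50 → 25 → 29 → 85 → 89 → 145 → 42 → 20 → 4 → 16 → 37 → 58 → 89  — not happy
happy: 49

1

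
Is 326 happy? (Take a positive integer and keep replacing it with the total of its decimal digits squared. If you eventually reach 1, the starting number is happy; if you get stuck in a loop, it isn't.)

happy

326 → 3² + 2² + 6² = 49
49 → 4² + 9² = 97
97 → 9² + 7² = 130
130 → 1² + 3² + 0² = 10
10 → 1² + 0² = 1  — reached 1.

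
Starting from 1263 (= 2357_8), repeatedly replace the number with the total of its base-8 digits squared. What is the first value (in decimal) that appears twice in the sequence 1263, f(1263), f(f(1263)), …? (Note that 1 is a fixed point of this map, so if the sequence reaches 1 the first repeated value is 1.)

1263 = (2,3,5,7)_8 → 2² + 3² + 5² + 7² = 87
87 = (1,2,7)_8 → 1² + 2² + 7² = 54
54 = (6,6)_8 → 6² + 6² = 72
72 = (1,1,0)_8 → 1² + 1² + 0² = 2
2 = (2)_8 → 2² = 4
4 = (4)_8 → 4² = 16
16 = (2,0)_8 → 2² + 0² = 4  — 4 already appeared earlier.

4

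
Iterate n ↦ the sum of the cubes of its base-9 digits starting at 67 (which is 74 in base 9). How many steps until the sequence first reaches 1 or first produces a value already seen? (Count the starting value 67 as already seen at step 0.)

4

67 = (7,4)_9 → 7³ + 4³ = 343 + 64 = 407
407 = (5,0,2)_9 → 5³ + 0³ + 2³ = 125 + 0 + 8 = 133
133 = (1,5,7)_9 → 1³ + 5³ + 7³ = 1 + 125 + 343 = 469
469 = (5,7,1)_9 → 5³ + 7³ + 1³ = 125 + 343 + 1 = 469  — 469 repeats.
That took 4 steps.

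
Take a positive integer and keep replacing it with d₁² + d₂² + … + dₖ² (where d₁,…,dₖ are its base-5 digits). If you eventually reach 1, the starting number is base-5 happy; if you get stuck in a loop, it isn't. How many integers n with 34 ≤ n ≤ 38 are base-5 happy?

1

34: 34 → 18 → 18  — not base-5 happy
35: 35 → 5 → 1  — base-5 happy
36: 36 → 6 → 2 → 4 → 16 → 10 → 4  — not base-5 happy
37: 37 → 9 → 17 → 13 → 13  — not base-5 happy
38: 38 → 14 → 20 → 16 → 10 → 4 → 16  — not base-5 happy
base-5 happy: 35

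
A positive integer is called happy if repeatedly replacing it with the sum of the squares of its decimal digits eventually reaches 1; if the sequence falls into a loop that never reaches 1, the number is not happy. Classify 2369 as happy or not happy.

happy

2369 → 2² + 3² + 6² + 9² = 130
130 → 1² + 3² + 0² = 10
10 → 1² + 0² = 1  — reached 1.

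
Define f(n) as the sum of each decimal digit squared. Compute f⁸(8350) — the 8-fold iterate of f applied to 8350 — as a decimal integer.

58

8350 → 8² + 3² + 5² + 0² = 64 + 9 + 25 + 0 = 98
98 → 9² + 8² = 81 + 64 = 145
145 → 1² + 4² + 5² = 1 + 16 + 25 = 42
42 → 4² + 2² = 16 + 4 = 20
20 → 2² + 0² = 4 + 0 = 4
4 → 4² = 16
16 → 1² + 6² = 1 + 36 = 37
37 → 3² + 7² = 9 + 49 = 58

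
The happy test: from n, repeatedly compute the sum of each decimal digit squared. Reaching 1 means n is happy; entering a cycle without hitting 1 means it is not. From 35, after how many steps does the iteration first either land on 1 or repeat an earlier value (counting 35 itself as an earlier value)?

35 → 3² + 5² = 34
34 → 3² + 4² = 25
25 → 2² + 5² = 29
29 → 2² + 9² = 85
85 → 8² + 5² = 89
89 → 8² + 9² = 145
145 → 1² + 4² + 5² = 42
42 → 4² + 2² = 20
20 → 2² + 0² = 4
4 → 4² = 16
16 → 1² + 6² = 37
37 → 3² + 7² = 58
58 → 5² + 8² = 89  — 89 repeats.
That took 13 steps.

13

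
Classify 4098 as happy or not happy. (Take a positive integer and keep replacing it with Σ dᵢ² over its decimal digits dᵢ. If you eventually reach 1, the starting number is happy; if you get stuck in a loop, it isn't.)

4098 → 161
161 → 38
38 → 73
73 → 58
58 → 89
89 → 145
145 → 42
42 → 20
20 → 4
4 → 16
16 → 37
37 → 58  — 58 already seen; the sequence cycles without reaching 1.

not happy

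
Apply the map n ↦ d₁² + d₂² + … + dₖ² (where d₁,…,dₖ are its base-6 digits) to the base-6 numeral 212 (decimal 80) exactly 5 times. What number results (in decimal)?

80 = (2,1,2)_6 → 2² + 1² + 2² = 4 + 1 + 4 = 9
9 = (1,3)_6 → 1² + 3² = 1 + 9 = 10
10 = (1,4)_6 → 1² + 4² = 1 + 16 = 17
17 = (2,5)_6 → 2² + 5² = 4 + 25 = 29
29 = (4,5)_6 → 4² + 5² = 16 + 25 = 41

41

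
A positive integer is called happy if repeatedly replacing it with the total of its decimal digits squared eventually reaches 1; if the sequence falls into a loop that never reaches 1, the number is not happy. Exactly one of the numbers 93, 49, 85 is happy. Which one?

49

93: 93 → 90 → 81 → 65 → 61 → 37 → 58 → 89 → 145 → 42 → 20 → 4 → 16 → 37  — repeats 37 (not happy)
49: 49 → 97 → 130 → 10 → 1  — reaches 1 (happy)
85: 85 → 89 → 145 → 42 → 20 → 4 → 16 → 37 → 58 → 89  — repeats 89 (not happy)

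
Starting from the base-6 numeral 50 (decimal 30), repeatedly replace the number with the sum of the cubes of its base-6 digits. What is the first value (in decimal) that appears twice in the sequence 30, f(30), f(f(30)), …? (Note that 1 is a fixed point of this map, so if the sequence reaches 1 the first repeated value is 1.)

190

30 = (5,0)_6 → 5³ + 0³ = 125
125 = (3,2,5)_6 → 3³ + 2³ + 5³ = 160
160 = (4,2,4)_6 → 4³ + 2³ + 4³ = 136
136 = (3,4,4)_6 → 3³ + 4³ + 4³ = 155
155 = (4,1,5)_6 → 4³ + 1³ + 5³ = 190
190 = (5,1,4)_6 → 5³ + 1³ + 4³ = 190  — 190 already appeared earlier.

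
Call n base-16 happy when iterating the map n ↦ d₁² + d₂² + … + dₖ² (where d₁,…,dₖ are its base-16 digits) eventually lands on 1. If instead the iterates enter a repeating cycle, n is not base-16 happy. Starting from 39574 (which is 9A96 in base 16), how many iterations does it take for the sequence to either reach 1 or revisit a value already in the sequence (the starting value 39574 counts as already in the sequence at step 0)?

39574 = (9,10,9,6)_16 → 298
298 = (1,2,10)_16 → 105
105 = (6,9)_16 → 117
117 = (7,5)_16 → 74
74 = (4,10)_16 → 116
116 = (7,4)_16 → 65
65 = (4,1)_16 → 17
17 = (1,1)_16 → 2
2 = (2)_16 → 4
4 = (4)_16 → 16
16 = (1,0)_16 → 1  — reached 1.
That took 11 steps.

11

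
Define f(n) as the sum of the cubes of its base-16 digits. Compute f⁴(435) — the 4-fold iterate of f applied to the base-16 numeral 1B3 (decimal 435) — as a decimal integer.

3198

435 = (1,11,3)_16 → 1³ + 11³ + 3³ = 1 + 1331 + 27 = 1359
1359 = (5,4,15)_16 → 5³ + 4³ + 15³ = 125 + 64 + 3375 = 3564
3564 = (13,14,12)_16 → 13³ + 14³ + 12³ = 2197 + 2744 + 1728 = 6669
6669 = (1,10,0,13)_16 → 1³ + 10³ + 0³ + 13³ = 1 + 1000 + 0 + 2197 = 3198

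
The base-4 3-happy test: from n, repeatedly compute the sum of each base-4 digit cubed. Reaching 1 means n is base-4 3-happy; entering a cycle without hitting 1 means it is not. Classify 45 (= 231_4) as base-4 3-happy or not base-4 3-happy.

45 = (2,3,1)_4 → 2³ + 3³ + 1³ = 8 + 27 + 1 = 36
36 = (2,1,0)_4 → 2³ + 1³ + 0³ = 8 + 1 + 0 = 9
9 = (2,1)_4 → 2³ + 1³ = 8 + 1 = 9  — 9 already seen; the sequence cycles without reaching 1.

not base-4 3-happy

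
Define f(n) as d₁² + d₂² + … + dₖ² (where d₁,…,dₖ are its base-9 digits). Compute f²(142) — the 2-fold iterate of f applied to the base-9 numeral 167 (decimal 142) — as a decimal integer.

142 = (1,6,7)_9 → 1² + 6² + 7² = 1 + 36 + 49 = 86
86 = (1,0,5)_9 → 1² + 0² + 5² = 1 + 0 + 25 = 26

26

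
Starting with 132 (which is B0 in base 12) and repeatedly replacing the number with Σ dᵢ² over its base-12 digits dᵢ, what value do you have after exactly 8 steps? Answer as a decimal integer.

132 = (11,0)_12 → 11² + 0² = 121 + 0 = 121
121 = (10,1)_12 → 10² + 1² = 100 + 1 = 101
101 = (8,5)_12 → 8² + 5² = 64 + 25 = 89
89 = (7,5)_12 → 7² + 5² = 49 + 25 = 74
74 = (6,2)_12 → 6² + 2² = 36 + 4 = 40
40 = (3,4)_12 → 3² + 4² = 9 + 16 = 25
25 = (2,1)_12 → 2² + 1² = 4 + 1 = 5
5 = (5)_12 → 5² = 25

25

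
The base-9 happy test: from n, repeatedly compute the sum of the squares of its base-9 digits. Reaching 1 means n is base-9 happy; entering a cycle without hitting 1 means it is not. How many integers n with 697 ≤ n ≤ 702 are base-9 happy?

697: 697 → 105 → 41 → 41  — not base-9 happy
698: 698 → 114 → 46 → 26 → 68 → 74 → 68  — not base-9 happy
699: 699 → 125 → 81 → 1  — base-9 happy
700: 700 → 138 → 46 → 26 → 68 → 74 → 68  — not base-9 happy
701: 701 → 153 → 65 → 53 → 89 → 65  — not base-9 happy
702: 702 → 100 → 6 → 36 → 16 → 50 → 50  — not base-9 happy
base-9 happy: 699

1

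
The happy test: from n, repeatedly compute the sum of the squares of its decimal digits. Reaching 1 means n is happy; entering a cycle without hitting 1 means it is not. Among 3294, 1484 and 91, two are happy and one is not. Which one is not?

3294

3294: 3294 → 110 → 2 → 4 → 16 → 37 → 58 → 89 → 145 → 42 → 20 → 4  — repeats 4 (not happy)
1484: 1484 → 97 → 130 → 10 → 1  — reaches 1 (happy)
91: 91 → 82 → 68 → 100 → 1  — reaches 1 (happy)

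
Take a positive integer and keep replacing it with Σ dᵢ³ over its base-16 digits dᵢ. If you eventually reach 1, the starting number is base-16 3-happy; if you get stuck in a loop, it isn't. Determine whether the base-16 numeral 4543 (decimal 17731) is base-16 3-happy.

17731 = (4,5,4,3)_16 → 4³ + 5³ + 4³ + 3³ = 280
280 = (1,1,8)_16 → 1³ + 1³ + 8³ = 514
514 = (2,0,2)_16 → 2³ + 0³ + 2³ = 16
16 = (1,0)_16 → 1³ + 0³ = 1  — reached 1.

base-16 3-happy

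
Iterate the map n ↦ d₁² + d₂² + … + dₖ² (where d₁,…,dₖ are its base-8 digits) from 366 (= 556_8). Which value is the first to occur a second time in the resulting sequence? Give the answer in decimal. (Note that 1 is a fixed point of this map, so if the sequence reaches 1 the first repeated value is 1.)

26

366 = (5,5,6)_8 → 5² + 5² + 6² = 86
86 = (1,2,6)_8 → 1² + 2² + 6² = 41
41 = (5,1)_8 → 5² + 1² = 26
26 = (3,2)_8 → 3² + 2² = 13
13 = (1,5)_8 → 1² + 5² = 26  — 26 already appeared earlier.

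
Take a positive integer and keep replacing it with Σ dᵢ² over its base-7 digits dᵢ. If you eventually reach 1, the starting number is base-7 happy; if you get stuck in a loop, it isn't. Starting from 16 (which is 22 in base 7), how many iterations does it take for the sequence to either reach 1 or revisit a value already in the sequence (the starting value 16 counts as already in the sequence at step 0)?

16 = (2,2)_7 → 2² + 2² = 4 + 4 = 8
8 = (1,1)_7 → 1² + 1² = 1 + 1 = 2
2 = (2)_7 → 2² = 4
4 = (4)_7 → 4² = 16  — 16 repeats.
That took 4 steps.

4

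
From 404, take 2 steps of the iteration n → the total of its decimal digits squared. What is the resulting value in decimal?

404 → 4² + 0² + 4² = 32
32 → 3² + 2² = 13

13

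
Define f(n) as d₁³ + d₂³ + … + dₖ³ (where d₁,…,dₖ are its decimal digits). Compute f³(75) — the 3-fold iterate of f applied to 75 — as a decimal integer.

75 → 468
468 → 792
792 → 1080

1080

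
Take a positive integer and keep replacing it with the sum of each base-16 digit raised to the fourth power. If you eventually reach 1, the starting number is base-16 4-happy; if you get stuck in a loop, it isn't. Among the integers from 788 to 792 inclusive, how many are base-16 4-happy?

788: 788 → 338 → 642 → 4128 → 17 → 2 → 16 → 1  — base-16 4-happy
789: 789 → 707 → 20833 → 1923 → 6578 → 21219 → 39138 → 49089 → 86003 → 101588 → 53650 → 35139 → 10994 → 60657 → 109778 → 59314 → 55474 → 47314 → 47314  — not base-16 4-happy
790: 790 → 1378 → 1937 → 8963 → 178 → 14657 → 6899 → 60707 → 67074 → 1313 → 642 → 4128 → 17 → 2 → 16 → 1  — base-16 4-happy
791: 791 → 2483 → 21283 → 803 → 178 → 14657 → 6899 → 60707 → 67074 → 1313 → 642 → 4128 → 17 → 2 → 16 → 1  — base-16 4-happy
792: 792 → 4178 → 642 → 4128 → 17 → 2 → 16 → 1  — base-16 4-happy
base-16 4-happy: 788, 790, 791, 792

4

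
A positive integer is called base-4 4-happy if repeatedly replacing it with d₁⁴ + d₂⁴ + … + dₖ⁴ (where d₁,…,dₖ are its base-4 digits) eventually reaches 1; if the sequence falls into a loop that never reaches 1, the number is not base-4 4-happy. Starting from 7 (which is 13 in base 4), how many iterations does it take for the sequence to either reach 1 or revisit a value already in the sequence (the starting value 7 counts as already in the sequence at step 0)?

6

7 = (1,3)_4 → 1⁴ + 3⁴ = 1 + 81 = 82
82 = (1,1,0,2)_4 → 1⁴ + 1⁴ + 0⁴ + 2⁴ = 1 + 1 + 0 + 16 = 18
18 = (1,0,2)_4 → 1⁴ + 0⁴ + 2⁴ = 1 + 0 + 16 = 17
17 = (1,0,1)_4 → 1⁴ + 0⁴ + 1⁴ = 1 + 0 + 1 = 2
2 = (2)_4 → 2⁴ = 16
16 = (1,0,0)_4 → 1⁴ + 0⁴ + 0⁴ = 1 + 0 + 0 = 1  — reached 1.
That took 6 steps.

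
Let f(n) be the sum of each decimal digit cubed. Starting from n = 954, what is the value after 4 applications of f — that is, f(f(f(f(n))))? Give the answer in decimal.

513

954 → 9³ + 5³ + 4³ = 918
918 → 9³ + 1³ + 8³ = 1242
1242 → 1³ + 2³ + 4³ + 2³ = 81
81 → 8³ + 1³ = 513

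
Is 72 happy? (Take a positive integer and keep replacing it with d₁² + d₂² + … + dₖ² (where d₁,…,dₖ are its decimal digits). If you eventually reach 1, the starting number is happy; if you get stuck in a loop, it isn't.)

72 → 7² + 2² = 49 + 4 = 53
53 → 5² + 3² = 25 + 9 = 34
34 → 3² + 4² = 9 + 16 = 25
25 → 2² + 5² = 4 + 25 = 29
29 → 2² + 9² = 4 + 81 = 85
85 → 8² + 5² = 64 + 25 = 89
89 → 8² + 9² = 64 + 81 = 145
145 → 1² + 4² + 5² = 1 + 16 + 25 = 42
42 → 4² + 2² = 16 + 4 = 20
20 → 2² + 0² = 4 + 0 = 4
4 → 4² = 16
16 → 1² + 6² = 1 + 36 = 37
37 → 3² + 7² = 9 + 49 = 58
58 → 5² + 8² = 25 + 64 = 89  — 89 already seen; the sequence cycles without reaching 1.

not happy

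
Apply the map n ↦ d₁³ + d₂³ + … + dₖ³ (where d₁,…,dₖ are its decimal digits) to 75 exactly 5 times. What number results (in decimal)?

153

75 → 7³ + 5³ = 343 + 125 = 468
468 → 4³ + 6³ + 8³ = 64 + 216 + 512 = 792
792 → 7³ + 9³ + 2³ = 343 + 729 + 8 = 1080
1080 → 1³ + 0³ + 8³ + 0³ = 1 + 0 + 512 + 0 = 513
513 → 5³ + 1³ + 3³ = 125 + 1 + 27 = 153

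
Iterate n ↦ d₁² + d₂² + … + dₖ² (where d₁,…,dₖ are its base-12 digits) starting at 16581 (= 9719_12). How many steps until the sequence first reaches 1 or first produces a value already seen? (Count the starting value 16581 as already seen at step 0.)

7

16581 = (9,7,1,9)_12 → 9² + 7² + 1² + 9² = 212
212 = (1,5,8)_12 → 1² + 5² + 8² = 90
90 = (7,6)_12 → 7² + 6² = 85
85 = (7,1)_12 → 7² + 1² = 50
50 = (4,2)_12 → 4² + 2² = 20
20 = (1,8)_12 → 1² + 8² = 65
65 = (5,5)_12 → 5² + 5² = 50  — 50 repeats.
That took 7 steps.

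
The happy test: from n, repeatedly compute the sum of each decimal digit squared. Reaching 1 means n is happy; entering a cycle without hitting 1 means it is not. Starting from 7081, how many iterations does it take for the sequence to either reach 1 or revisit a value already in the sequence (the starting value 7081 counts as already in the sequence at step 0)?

13

7081 → 7² + 0² + 8² + 1² = 114
114 → 1² + 1² + 4² = 18
18 → 1² + 8² = 65
65 → 6² + 5² = 61
61 → 6² + 1² = 37
37 → 3² + 7² = 58
58 → 5² + 8² = 89
89 → 8² + 9² = 145
145 → 1² + 4² + 5² = 42
42 → 4² + 2² = 20
20 → 2² + 0² = 4
4 → 4² = 16
16 → 1² + 6² = 37  — 37 repeats.
That took 13 steps.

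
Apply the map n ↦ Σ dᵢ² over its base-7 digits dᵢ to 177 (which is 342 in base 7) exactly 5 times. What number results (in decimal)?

177 = (3,4,2)_7 → 29
29 = (4,1)_7 → 17
17 = (2,3)_7 → 13
13 = (1,6)_7 → 37
37 = (5,2)_7 → 29

29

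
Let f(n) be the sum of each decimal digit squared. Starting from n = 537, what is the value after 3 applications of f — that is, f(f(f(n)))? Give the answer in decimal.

58

537 → 5² + 3² + 7² = 83
83 → 8² + 3² = 73
73 → 7² + 3² = 58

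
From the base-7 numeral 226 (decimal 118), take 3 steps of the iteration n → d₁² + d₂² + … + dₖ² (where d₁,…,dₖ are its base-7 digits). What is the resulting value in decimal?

118 = (2,2,6)_7 → 44
44 = (6,2)_7 → 40
40 = (5,5)_7 → 50

50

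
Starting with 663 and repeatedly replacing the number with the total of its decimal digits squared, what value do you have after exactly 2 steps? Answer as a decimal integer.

65

663 → 6² + 6² + 3² = 81
81 → 8² + 1² = 65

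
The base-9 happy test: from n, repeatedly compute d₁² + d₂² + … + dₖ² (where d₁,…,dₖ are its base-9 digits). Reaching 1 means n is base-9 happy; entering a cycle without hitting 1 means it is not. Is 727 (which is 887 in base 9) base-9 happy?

727 = (8,8,7)_9 → 8² + 8² + 7² = 64 + 64 + 49 = 177
177 = (2,1,6)_9 → 2² + 1² + 6² = 4 + 1 + 36 = 41
41 = (4,5)_9 → 4² + 5² = 16 + 25 = 41  — 41 already seen; the sequence cycles without reaching 1.

not base-9 happy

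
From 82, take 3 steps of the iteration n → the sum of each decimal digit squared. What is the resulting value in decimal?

82 → 68
68 → 100
100 → 1

1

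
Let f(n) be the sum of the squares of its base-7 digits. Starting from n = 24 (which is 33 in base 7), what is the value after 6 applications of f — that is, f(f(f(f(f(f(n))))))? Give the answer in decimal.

4

24 = (3,3)_7 → 3² + 3² = 18
18 = (2,4)_7 → 2² + 4² = 20
20 = (2,6)_7 → 2² + 6² = 40
40 = (5,5)_7 → 5² + 5² = 50
50 = (1,0,1)_7 → 1² + 0² + 1² = 2
2 = (2)_7 → 2² = 4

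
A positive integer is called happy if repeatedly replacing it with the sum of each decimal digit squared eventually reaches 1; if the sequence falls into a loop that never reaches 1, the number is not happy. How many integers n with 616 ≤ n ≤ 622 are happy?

616: 616 → 73 → 58 → 89 → 145 → 42 → 20 → 4 → 16 → 37 → 58  (repeats 58)
617: 617 → 86 → 100 → 1  (reaches 1)
618: 618 → 101 → 2 → 4 → 16 → 37 → 58 → 89 → 145 → 42 → 20 → 4  (repeats 4)
619: 619 → 118 → 66 → 72 → 53 → 34 → 25 → 29 → 85 → 89 → 145 → 42 → 20 → 4 → 16 → 37 → 58 → 89  (repeats 89)
620: 620 → 40 → 16 → 37 → 58 → 89 → 145 → 42 → 20 → 4 → 16  (repeats 16)
621: 621 → 41 → 17 → 50 → 25 → 29 → 85 → 89 → 145 → 42 → 20 → 4 → 16 → 37 → 58 → 89  (repeats 89)
622: 622 → 44 → 32 → 13 → 10 → 1  (reaches 1)
happy: 617, 622

2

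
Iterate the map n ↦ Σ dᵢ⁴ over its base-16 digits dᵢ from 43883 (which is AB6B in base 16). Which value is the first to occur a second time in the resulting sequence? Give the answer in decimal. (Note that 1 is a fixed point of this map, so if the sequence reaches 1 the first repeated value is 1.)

47314

43883 = (10,11,6,11)_16 → 40578
40578 = (9,14,8,2)_16 → 49089
49089 = (11,15,12,1)_16 → 86003
86003 = (1,4,15,15,3)_16 → 101588
101588 = (1,8,12,13,4)_16 → 53650
53650 = (13,1,9,2)_16 → 35139
35139 = (8,9,4,3)_16 → 10994
10994 = (2,10,15,2)_16 → 60657
60657 = (14,12,15,1)_16 → 109778
109778 = (1,10,12,13,2)_16 → 59314
59314 = (14,7,11,2)_16 → 55474
55474 = (13,8,11,2)_16 → 47314
47314 = (11,8,13,2)_16 → 47314  — 47314 already appeared earlier.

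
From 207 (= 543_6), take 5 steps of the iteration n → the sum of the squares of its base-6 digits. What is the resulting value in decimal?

207 = (5,4,3)_6 → 5² + 4² + 3² = 25 + 16 + 9 = 50
50 = (1,2,2)_6 → 1² + 2² + 2² = 1 + 4 + 4 = 9
9 = (1,3)_6 → 1² + 3² = 1 + 9 = 10
10 = (1,4)_6 → 1² + 4² = 1 + 16 = 17
17 = (2,5)_6 → 2² + 5² = 4 + 25 = 29

29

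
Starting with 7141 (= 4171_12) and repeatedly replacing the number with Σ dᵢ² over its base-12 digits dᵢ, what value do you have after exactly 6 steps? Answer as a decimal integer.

7141 = (4,1,7,1)_12 → 4² + 1² + 7² + 1² = 16 + 1 + 49 + 1 = 67
67 = (5,7)_12 → 5² + 7² = 25 + 49 = 74
74 = (6,2)_12 → 6² + 2² = 36 + 4 = 40
40 = (3,4)_12 → 3² + 4² = 9 + 16 = 25
25 = (2,1)_12 → 2² + 1² = 4 + 1 = 5
5 = (5)_12 → 5² = 25

25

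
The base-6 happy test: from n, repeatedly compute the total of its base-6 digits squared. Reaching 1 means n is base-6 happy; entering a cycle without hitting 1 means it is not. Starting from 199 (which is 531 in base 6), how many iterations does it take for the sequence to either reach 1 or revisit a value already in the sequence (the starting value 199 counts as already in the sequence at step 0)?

199 = (5,3,1)_6 → 5² + 3² + 1² = 35
35 = (5,5)_6 → 5² + 5² = 50
50 = (1,2,2)_6 → 1² + 2² + 2² = 9
9 = (1,3)_6 → 1² + 3² = 10
10 = (1,4)_6 → 1² + 4² = 17
17 = (2,5)_6 → 2² + 5² = 29
29 = (4,5)_6 → 4² + 5² = 41
41 = (1,0,5)_6 → 1² + 0² + 5² = 26
26 = (4,2)_6 → 4² + 2² = 20
20 = (3,2)_6 → 3² + 2² = 13
13 = (2,1)_6 → 2² + 1² = 5
5 = (5)_6 → 5² = 25
25 = (4,1)_6 → 4² + 1² = 17  — 17 repeats.
That took 13 steps.

13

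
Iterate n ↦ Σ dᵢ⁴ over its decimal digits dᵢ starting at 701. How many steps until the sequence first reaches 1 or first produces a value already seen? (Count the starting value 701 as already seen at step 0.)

4

701 → 7⁴ + 0⁴ + 1⁴ = 2402
2402 → 2⁴ + 4⁴ + 0⁴ + 2⁴ = 288
288 → 2⁴ + 8⁴ + 8⁴ = 8208
8208 → 8⁴ + 2⁴ + 0⁴ + 8⁴ = 8208  — 8208 repeats.
That took 4 steps.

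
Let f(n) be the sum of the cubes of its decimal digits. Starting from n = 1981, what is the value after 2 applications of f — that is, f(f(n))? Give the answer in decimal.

1981 → 1³ + 9³ + 8³ + 1³ = 1 + 729 + 512 + 1 = 1243
1243 → 1³ + 2³ + 4³ + 3³ = 1 + 8 + 64 + 27 = 100

100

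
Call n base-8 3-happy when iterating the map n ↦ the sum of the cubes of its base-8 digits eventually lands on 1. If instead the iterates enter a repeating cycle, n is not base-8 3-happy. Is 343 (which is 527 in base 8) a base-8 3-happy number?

not base-8 3-happy

343 = (5,2,7)_8 → 5³ + 2³ + 7³ = 476
476 = (7,3,4)_8 → 7³ + 3³ + 4³ = 434
434 = (6,6,2)_8 → 6³ + 6³ + 2³ = 440
440 = (6,7,0)_8 → 6³ + 7³ + 0³ = 559
559 = (1,0,5,7)_8 → 1³ + 0³ + 5³ + 7³ = 469
469 = (7,2,5)_8 → 7³ + 2³ + 5³ = 476  — 476 already seen; the sequence cycles without reaching 1.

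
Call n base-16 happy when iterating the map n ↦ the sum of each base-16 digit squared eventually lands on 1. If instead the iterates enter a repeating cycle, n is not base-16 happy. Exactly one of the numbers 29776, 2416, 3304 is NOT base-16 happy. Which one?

29776: 29776 → 90 → 125 → 218 → 269 → 170 → 200 → 208 → 169 → 181 → 146 → 85 → 50 → 13 → 169  — repeats 169 (not base-16 happy)
2416: 2416 → 130 → 68 → 32 → 4 → 16 → 1  — reaches 1 (base-16 happy)
3304: 3304 → 404 → 98 → 40 → 68 → 32 → 4 → 16 → 1  — reaches 1 (base-16 happy)

29776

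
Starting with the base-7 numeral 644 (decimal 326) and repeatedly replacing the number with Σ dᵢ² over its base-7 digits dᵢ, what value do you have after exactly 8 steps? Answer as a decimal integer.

326 = (6,4,4)_7 → 6² + 4² + 4² = 36 + 16 + 16 = 68
68 = (1,2,5)_7 → 1² + 2² + 5² = 1 + 4 + 25 = 30
30 = (4,2)_7 → 4² + 2² = 16 + 4 = 20
20 = (2,6)_7 → 2² + 6² = 4 + 36 = 40
40 = (5,5)_7 → 5² + 5² = 25 + 25 = 50
50 = (1,0,1)_7 → 1² + 0² + 1² = 1 + 0 + 1 = 2
2 = (2)_7 → 2² = 4
4 = (4)_7 → 4² = 16

16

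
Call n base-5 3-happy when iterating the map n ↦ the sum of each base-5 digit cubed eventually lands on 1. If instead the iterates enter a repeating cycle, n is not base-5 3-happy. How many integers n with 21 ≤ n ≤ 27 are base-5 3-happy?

21: 21 → 65 → 35 → 9 → 65  — not base-5 3-happy
22: 22 → 72 → 80 → 28 → 28  — not base-5 3-happy
23: 23 → 91 → 55 → 9 → 65 → 35 → 9  — not base-5 3-happy
24: 24 → 128 → 28 → 28  — not base-5 3-happy
25: 25 → 1  — base-5 3-happy
26: 26 → 2 → 8 → 28 → 28  — not base-5 3-happy
27: 27 → 9 → 65 → 35 → 9  — not base-5 3-happy
base-5 3-happy: 25

1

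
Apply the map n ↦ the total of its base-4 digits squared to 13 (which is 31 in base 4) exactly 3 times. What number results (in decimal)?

13 = (3,1)_4 → 3² + 1² = 9 + 1 = 10
10 = (2,2)_4 → 2² + 2² = 4 + 4 = 8
8 = (2,0)_4 → 2² + 0² = 4 + 0 = 4

4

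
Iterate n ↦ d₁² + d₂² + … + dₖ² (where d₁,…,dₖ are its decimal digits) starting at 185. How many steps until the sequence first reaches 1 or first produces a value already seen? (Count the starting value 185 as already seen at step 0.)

185 → 1² + 8² + 5² = 1 + 64 + 25 = 90
90 → 9² + 0² = 81 + 0 = 81
81 → 8² + 1² = 64 + 1 = 65
65 → 6² + 5² = 36 + 25 = 61
61 → 6² + 1² = 36 + 1 = 37
37 → 3² + 7² = 9 + 49 = 58
58 → 5² + 8² = 25 + 64 = 89
89 → 8² + 9² = 64 + 81 = 145
145 → 1² + 4² + 5² = 1 + 16 + 25 = 42
42 → 4² + 2² = 16 + 4 = 20
20 → 2² + 0² = 4 + 0 = 4
4 → 4² = 16
16 → 1² + 6² = 1 + 36 = 37  — 37 repeats.
That took 13 steps.

13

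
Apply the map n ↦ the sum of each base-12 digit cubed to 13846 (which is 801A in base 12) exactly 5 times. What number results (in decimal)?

13846 = (8,0,1,10)_12 → 8³ + 0³ + 1³ + 10³ = 1513
1513 = (10,6,1)_12 → 10³ + 6³ + 1³ = 1217
1217 = (8,5,5)_12 → 8³ + 5³ + 5³ = 762
762 = (5,3,6)_12 → 5³ + 3³ + 6³ = 368
368 = (2,6,8)_12 → 2³ + 6³ + 8³ = 736

736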